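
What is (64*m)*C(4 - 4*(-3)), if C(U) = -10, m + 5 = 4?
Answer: 640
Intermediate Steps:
m = -1 (m = -5 + 4 = -1)
(64*m)*C(4 - 4*(-3)) = (64*(-1))*(-10) = -64*(-10) = 640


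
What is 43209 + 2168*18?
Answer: 82233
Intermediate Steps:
43209 + 2168*18 = 43209 + 39024 = 82233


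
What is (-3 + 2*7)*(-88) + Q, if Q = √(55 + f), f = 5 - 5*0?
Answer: -968 + 2*√15 ≈ -960.25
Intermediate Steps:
f = 5 (f = 5 + 0 = 5)
Q = 2*√15 (Q = √(55 + 5) = √60 = 2*√15 ≈ 7.7460)
(-3 + 2*7)*(-88) + Q = (-3 + 2*7)*(-88) + 2*√15 = (-3 + 14)*(-88) + 2*√15 = 11*(-88) + 2*√15 = -968 + 2*√15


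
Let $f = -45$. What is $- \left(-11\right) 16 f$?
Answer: $-7920$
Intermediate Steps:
$- \left(-11\right) 16 f = - \left(-11\right) 16 \left(-45\right) = - \left(-176\right) \left(-45\right) = \left(-1\right) 7920 = -7920$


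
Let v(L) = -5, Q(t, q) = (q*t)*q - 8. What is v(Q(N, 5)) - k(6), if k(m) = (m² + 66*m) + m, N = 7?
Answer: -443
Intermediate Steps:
k(m) = m² + 67*m
Q(t, q) = -8 + t*q² (Q(t, q) = t*q² - 8 = -8 + t*q²)
v(Q(N, 5)) - k(6) = -5 - 6*(67 + 6) = -5 - 6*73 = -5 - 1*438 = -5 - 438 = -443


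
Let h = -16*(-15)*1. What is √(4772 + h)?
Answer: 2*√1253 ≈ 70.796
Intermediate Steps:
h = 240 (h = 240*1 = 240)
√(4772 + h) = √(4772 + 240) = √5012 = 2*√1253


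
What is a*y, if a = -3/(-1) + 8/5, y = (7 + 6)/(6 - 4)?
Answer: 299/10 ≈ 29.900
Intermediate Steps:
y = 13/2 ≈ 6.5000
a = 23/5 (a = -3*(-1) + 8*(1/5) = 3 + 8/5 = 23/5 ≈ 4.6000)
a*y = (23/5)*(13/2) = 299/10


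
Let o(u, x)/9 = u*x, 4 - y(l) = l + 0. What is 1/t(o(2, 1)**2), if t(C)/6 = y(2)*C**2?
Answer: 1/1259712 ≈ 7.9383e-7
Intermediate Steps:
y(l) = 4 - l (y(l) = 4 - (l + 0) = 4 - l)
o(u, x) = 9*u*x (o(u, x) = 9*(u*x) = 9*u*x)
t(C) = 12*C**2 (t(C) = 6*((4 - 1*2)*C**2) = 6*((4 - 2)*C**2) = 6*(2*C**2) = 12*C**2)
1/t(o(2, 1)**2) = 1/(12*((9*2*1)**2)**2) = 1/(12*(18**2)**2) = 1/(12*324**2) = 1/(12*104976) = 1/1259712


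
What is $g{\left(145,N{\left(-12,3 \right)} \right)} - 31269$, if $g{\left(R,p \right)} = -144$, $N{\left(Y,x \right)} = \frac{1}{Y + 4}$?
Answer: $-31413$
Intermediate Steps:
$N{\left(Y,x \right)} = \frac{1}{4 + Y}$
$g{\left(145,N{\left(-12,3 \right)} \right)} - 31269 = -144 - 31269 = -31413$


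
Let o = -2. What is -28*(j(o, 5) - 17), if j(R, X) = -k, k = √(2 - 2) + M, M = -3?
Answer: 392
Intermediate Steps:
k = -3 (k = √(2 - 2) - 3 = √0 - 3 = 0 - 3 = -3)
j(R, X) = 3 (j(R, X) = -1*(-3) = 3)
-28*(j(o, 5) - 17) = -28*(3 - 17) = -28*(-14) = 392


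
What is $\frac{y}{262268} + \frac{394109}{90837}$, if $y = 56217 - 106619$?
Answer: $\frac{49391906369}{11911819158} \approx 4.1465$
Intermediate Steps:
$y = -50402$ ($y = 56217 - 106619 = -50402$)
$\frac{y}{262268} + \frac{394109}{90837} = - \frac{50402}{262268} + \frac{394109}{90837} = \left(-50402\right) \frac{1}{262268} + 394109 \cdot \frac{1}{90837} = - \frac{25201}{131134} + \frac{394109}{90837} = \frac{49391906369}{11911819158}$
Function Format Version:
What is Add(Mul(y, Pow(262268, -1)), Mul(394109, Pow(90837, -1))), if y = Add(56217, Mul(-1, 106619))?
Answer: Rational(49391906369, 11911819158) ≈ 4.1465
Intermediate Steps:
y = -50402 (y = Add(56217, -106619) = -50402)
Add(Mul(y, Pow(262268, -1)), Mul(394109, Pow(90837, -1))) = Add(Mul(-50402, Pow(262268, -1)), Mul(394109, Pow(90837, -1))) = Add(Mul(-50402, Rational(1, 262268)), Mul(394109, Rational(1, 90837))) = Add(Rational(-25201, 131134), Rational(394109, 90837)) = Rational(49391906369, 11911819158)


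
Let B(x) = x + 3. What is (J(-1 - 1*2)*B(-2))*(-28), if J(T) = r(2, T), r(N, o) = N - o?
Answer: -140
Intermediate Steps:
J(T) = 2 - T
B(x) = 3 + x
(J(-1 - 1*2)*B(-2))*(-28) = ((2 - (-1 - 1*2))*(3 - 2))*(-28) = ((2 - (-1 - 2))*1)*(-28) = ((2 - 1*(-3))*1)*(-28) = ((2 + 3)*1)*(-28) = (5*1)*(-28) = 5*(-28) = -140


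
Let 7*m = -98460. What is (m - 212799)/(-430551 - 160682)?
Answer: 1588053/4138631 ≈ 0.38371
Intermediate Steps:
m = -98460/7 (m = (⅐)*(-98460) = -98460/7 ≈ -14066.)
(m - 212799)/(-430551 - 160682) = (-98460/7 - 212799)/(-430551 - 160682) = -1588053/7/(-591233) = -1588053/7*(-1/591233) = 1588053/4138631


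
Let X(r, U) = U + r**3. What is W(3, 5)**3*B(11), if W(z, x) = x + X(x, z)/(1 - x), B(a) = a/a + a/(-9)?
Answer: 4374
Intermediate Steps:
B(a) = 1 - a/9 (B(a) = 1 + a*(-1/9) = 1 - a/9)
W(z, x) = x + (z + x**3)/(1 - x)
W(3, 5)**3*B(11) = ((5**2 - 1*5 - 1*3 - 1*5**3)/(-1 + 5))**3*(1 - 1/9*11) = ((25 - 5 - 3 - 1*125)/4)**3*(1 - 11/9) = ((25 - 5 - 3 - 125)/4)**3*(-2/9) = ((1/4)*(-108))**3*(-2/9) = (-27)**3*(-2/9) = -19683*(-2/9) = 4374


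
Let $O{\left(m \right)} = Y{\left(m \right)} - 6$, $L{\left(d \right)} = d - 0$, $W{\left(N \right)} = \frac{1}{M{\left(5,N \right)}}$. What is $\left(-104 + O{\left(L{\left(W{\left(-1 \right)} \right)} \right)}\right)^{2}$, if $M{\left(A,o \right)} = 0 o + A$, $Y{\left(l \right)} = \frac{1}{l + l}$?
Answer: $\frac{46225}{4} \approx 11556.0$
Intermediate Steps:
$Y{\left(l \right)} = \frac{1}{2 l}$
$M{\left(A,o \right)} = A$ ($M{\left(A,o \right)} = 0 + A = A$)
$W{\left(N \right)} = \frac{1}{5}$
$L{\left(d \right)} = d$ ($L{\left(d \right)} = d + 0 = d$)
$O{\left(m \right)} = -6 + \frac{1}{2 m}$ ($O{\left(m \right)} = \frac{1}{2 m} - 6 = -6 + \frac{1}{2 m}$)
$\left(-104 + O{\left(L{\left(W{\left(-1 \right)} \right)} \right)}\right)^{2} = \left(-104 - \left(6 - \frac{\frac{1}{\frac{1}{5}}}{2}\right)\right)^{2} = \left(-104 + \left(-6 + \frac{1}{2} \cdot 5\right)\right)^{2} = \left(-104 + \left(-6 + \frac{5}{2}\right)\right)^{2} = \left(-104 - \frac{7}{2}\right)^{2} = \left(- \frac{215}{2}\right)^{2} = \frac{46225}{4}$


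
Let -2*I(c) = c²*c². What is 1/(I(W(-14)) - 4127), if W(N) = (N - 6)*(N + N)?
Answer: -1/49172484127 ≈ -2.0337e-11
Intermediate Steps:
W(N) = 2*N*(-6 + N) (W(N) = (-6 + N)*(2*N) = 2*N*(-6 + N))
I(c) = -c⁴/2 (I(c) = -c²*c²/2 = -c⁴/2)
1/(I(W(-14)) - 4127) = 1/(-614656*(-6 - 14)⁴/2 - 4127) = 1/(-(2*(-14)*(-20))⁴/2 - 4127) = 1/(-½*560⁴ - 4127) = 1/(-½*98344960000 - 4127) = 1/(-49172480000 - 4127) = 1/(-49172484127) = -1/49172484127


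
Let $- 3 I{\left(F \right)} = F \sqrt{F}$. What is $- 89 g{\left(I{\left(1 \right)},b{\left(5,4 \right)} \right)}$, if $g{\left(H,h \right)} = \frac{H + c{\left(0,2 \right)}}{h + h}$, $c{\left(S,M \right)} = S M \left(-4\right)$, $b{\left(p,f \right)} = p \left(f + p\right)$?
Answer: $\frac{89}{270} \approx 0.32963$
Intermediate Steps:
$I{\left(F \right)} = - \frac{F^{\frac{3}{2}}}{3}$ ($I{\left(F \right)} = - \frac{F \sqrt{F}}{3} = - \frac{F^{\frac{3}{2}}}{3}$)
$c{\left(S,M \right)} = - 4 M S$ ($c{\left(S,M \right)} = M S \left(-4\right) = - 4 M S$)
$g{\left(H,h \right)} = \frac{H}{2 h}$ ($g{\left(H,h \right)} = \frac{H - 8 \cdot 0}{h + h} = \frac{H + 0}{2 h} = H \frac{1}{2 h} = \frac{H}{2 h}$)
$- 89 g{\left(I{\left(1 \right)},b{\left(5,4 \right)} \right)} = - 89 \frac{\left(- \frac{1}{3}\right) 1^{\frac{3}{2}}}{2 \cdot 5 \left(4 + 5\right)} = - 89 \frac{\left(- \frac{1}{3}\right) 1}{2 \cdot 5 \cdot 9} = - 89 \cdot \frac{1}{2} \left(- \frac{1}{3}\right) \frac{1}{45} = \left(-89\right) \left(- \frac{1}{270}\right) = \frac{89}{270}$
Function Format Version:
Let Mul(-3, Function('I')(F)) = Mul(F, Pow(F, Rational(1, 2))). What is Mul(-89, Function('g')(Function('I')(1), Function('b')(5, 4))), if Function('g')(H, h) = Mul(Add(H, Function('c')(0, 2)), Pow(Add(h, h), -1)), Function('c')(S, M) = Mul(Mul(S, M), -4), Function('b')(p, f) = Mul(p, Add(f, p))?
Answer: Rational(89, 270) ≈ 0.32963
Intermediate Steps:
Function('I')(F) = Mul(Rational(-1, 3), Pow(F, Rational(3, 2))) (Function('I')(F) = Mul(Rational(-1, 3), Mul(F, Pow(F, Rational(1, 2)))) = Mul(Rational(-1, 3), Pow(F, Rational(3, 2))))
Function('c')(S, M) = Mul(-4, M, S) (Function('c')(S, M) = Mul(Mul(M, S), -4) = Mul(-4, M, S))
Function('g')(H, h) = Mul(Rational(1, 2), H, Pow(h, -1)) (Function('g')(H, h) = Mul(Add(H, Mul(-4, 2, 0)), Pow(Add(h, h), -1)) = Mul(Add(H, 0), Pow(Mul(2, h), -1)) = Mul(H, Mul(Rational(1, 2), Pow(h, -1))) = Mul(Rational(1, 2), H, Pow(h, -1)))
Mul(-89, Function('g')(Function('I')(1), Function('b')(5, 4))) = Mul(-89, Mul(Rational(1, 2), Mul(Rational(-1, 3), Pow(1, Rational(3, 2))), Pow(Mul(5, Add(4, 5)), -1))) = Mul(-89, Mul(Rational(1, 2), Mul(Rational(-1, 3), 1), Pow(Mul(5, 9), -1))) = Mul(-89, Mul(Rational(1, 2), Rational(-1, 3), Pow(45, -1))) = Mul(-89, Mul(Rational(1, 2), Rational(-1, 3), Rational(1, 45))) = Mul(-89, Rational(-1, 270)) = Rational(89, 270)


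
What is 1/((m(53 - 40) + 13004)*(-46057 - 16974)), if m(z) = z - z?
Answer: -1/819655124 ≈ -1.2200e-9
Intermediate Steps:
m(z) = 0
1/((m(53 - 40) + 13004)*(-46057 - 16974)) = 1/((0 + 13004)*(-46057 - 16974)) = 1/(13004*(-63031)) = 1/(-819655124) = -1/819655124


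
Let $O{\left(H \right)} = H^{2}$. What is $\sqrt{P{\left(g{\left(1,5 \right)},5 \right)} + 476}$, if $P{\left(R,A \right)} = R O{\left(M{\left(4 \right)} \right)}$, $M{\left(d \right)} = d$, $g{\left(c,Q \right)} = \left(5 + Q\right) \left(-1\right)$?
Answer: $2 \sqrt{79} \approx 17.776$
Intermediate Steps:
$g{\left(c,Q \right)} = -5 - Q$
$P{\left(R,A \right)} = 16 R$ ($P{\left(R,A \right)} = R 4^{2} = R 16 = 16 R$)
$\sqrt{P{\left(g{\left(1,5 \right)},5 \right)} + 476} = \sqrt{16 \left(-5 - 5\right) + 476} = \sqrt{16 \left(-10\right) + 476} = \sqrt{-160 + 476} = \sqrt{316} = 2 \sqrt{79}$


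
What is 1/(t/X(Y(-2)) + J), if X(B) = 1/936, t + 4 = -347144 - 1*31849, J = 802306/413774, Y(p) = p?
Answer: -206887/73391340588151 ≈ -2.8190e-9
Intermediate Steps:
J = 401153/206887 (J = 802306*(1/413774) = 401153/206887 ≈ 1.9390)
t = -378997 (t = -4 + (-347144 - 1*31849) = -4 + (-347144 - 31849) = -4 - 378993 = -378997)
X(B) = 1/936
1/(t/X(Y(-2)) + J) = 1/(-378997/1/936 + 401153/206887) = 1/(-378997*936 + 401153/206887) = 1/(-354741192 + 401153/206887) = 1/(-73391340588151/206887) = -206887/73391340588151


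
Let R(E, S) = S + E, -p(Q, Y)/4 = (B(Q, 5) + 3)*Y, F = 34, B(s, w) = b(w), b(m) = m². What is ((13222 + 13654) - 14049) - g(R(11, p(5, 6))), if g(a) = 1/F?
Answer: 436117/34 ≈ 12827.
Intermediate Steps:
B(s, w) = w²
p(Q, Y) = -112*Y (p(Q, Y) = -4*(5² + 3)*Y = -4*(25 + 3)*Y = -112*Y)
R(E, S) = E + S
g(a) = 1/34
((13222 + 13654) - 14049) - g(R(11, p(5, 6))) = ((13222 + 13654) - 14049) - 1*1/34 = (26876 - 14049) - 1/34 = 12827 - 1/34 = 436117/34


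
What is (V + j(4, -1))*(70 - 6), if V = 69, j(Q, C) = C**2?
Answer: 4480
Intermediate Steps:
(V + j(4, -1))*(70 - 6) = (69 + (-1)**2)*(70 - 6) = (69 + 1)*64 = 70*64 = 4480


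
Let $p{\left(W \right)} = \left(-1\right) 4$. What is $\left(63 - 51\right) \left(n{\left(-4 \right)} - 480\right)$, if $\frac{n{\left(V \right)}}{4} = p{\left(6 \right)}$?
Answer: $-5952$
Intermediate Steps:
$p{\left(W \right)} = -4$
$n{\left(V \right)} = -16$ ($n{\left(V \right)} = 4 \left(-4\right) = -16$)
$\left(63 - 51\right) \left(n{\left(-4 \right)} - 480\right) = \left(63 - 51\right) \left(-16 - 480\right) = \left(63 - 51\right) \left(-496\right) = 12 \left(-496\right) = -5952$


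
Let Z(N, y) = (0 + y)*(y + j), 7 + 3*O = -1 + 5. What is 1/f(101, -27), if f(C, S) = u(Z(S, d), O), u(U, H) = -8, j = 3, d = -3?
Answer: -1/8 ≈ -0.12500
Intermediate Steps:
O = -1 (O = -7/3 + (-1 + 5)/3 = -7/3 + (1/3)*4 = -7/3 + 4/3 = -1)
Z(N, y) = y*(3 + y) (Z(N, y) = (0 + y)*(y + 3) = y*(3 + y))
f(C, S) = -8
1/f(101, -27) = 1/(-8) = -1/8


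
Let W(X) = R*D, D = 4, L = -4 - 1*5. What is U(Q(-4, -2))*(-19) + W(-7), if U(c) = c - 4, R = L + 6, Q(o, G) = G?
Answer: 102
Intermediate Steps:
L = -9 (L = -4 - 5 = -9)
R = -3 (R = -9 + 6 = -3)
W(X) = -12 (W(X) = -3*4 = -12)
U(c) = -4 + c
U(Q(-4, -2))*(-19) + W(-7) = (-4 - 2)*(-19) - 12 = -6*(-19) - 12 = 114 - 12 = 102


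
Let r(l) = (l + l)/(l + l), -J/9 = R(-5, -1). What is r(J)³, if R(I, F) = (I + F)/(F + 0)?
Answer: 1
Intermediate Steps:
R(I, F) = (F + I)/F
J = -54 (J = -9*(-1 - 5)/(-1) = -(-9)*(-6) = -9*6 = -54)
r(l) = 1 (r(l) = (2*l)/((2*l)) = (2*l)*(1/(2*l)) = 1)
r(J)³ = 1³ = 1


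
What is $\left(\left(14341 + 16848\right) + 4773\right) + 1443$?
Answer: $37405$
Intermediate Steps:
$\left(\left(14341 + 16848\right) + 4773\right) + 1443 = \left(31189 + 4773\right) + 1443 = 35962 + 1443 = 37405$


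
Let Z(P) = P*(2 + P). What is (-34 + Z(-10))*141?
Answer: 6486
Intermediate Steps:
(-34 + Z(-10))*141 = (-34 - 10*(2 - 10))*141 = (-34 - 10*(-8))*141 = (-34 + 80)*141 = 46*141 = 6486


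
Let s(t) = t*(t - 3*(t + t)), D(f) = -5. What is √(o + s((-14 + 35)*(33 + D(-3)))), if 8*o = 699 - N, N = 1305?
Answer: I*√6915183/2 ≈ 1314.8*I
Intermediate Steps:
o = -303/4 (o = (699 - 1*1305)/8 = (699 - 1305)/8 = (⅛)*(-606) = -303/4 ≈ -75.750)
s(t) = -5*t² (s(t) = t*(t - 6*t) = t*(-5*t) = -5*t²)
√(o + s((-14 + 35)*(33 + D(-3)))) = √(-303/4 - 5*(-14 + 35)²*(33 - 5)²) = √(-303/4 - 5*(21*28)²) = √(-303/4 - 5*588²) = √(-303/4 - 5*345744) = √(-303/4 - 1728720) = √(-6915183/4) = I*√6915183/2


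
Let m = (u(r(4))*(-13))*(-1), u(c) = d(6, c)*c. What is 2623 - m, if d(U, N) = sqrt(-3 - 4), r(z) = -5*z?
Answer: 2623 + 260*I*sqrt(7) ≈ 2623.0 + 687.9*I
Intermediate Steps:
d(U, N) = I*sqrt(7) (d(U, N) = sqrt(-7) = I*sqrt(7))
u(c) = I*c*sqrt(7) (u(c) = (I*sqrt(7))*c = I*c*sqrt(7))
m = -260*I*sqrt(7) (m = ((I*(-5*4)*sqrt(7))*(-13))*(-1) = ((I*(-20)*sqrt(7))*(-13))*(-1) = (-20*I*sqrt(7)*(-13))*(-1) = (260*I*sqrt(7))*(-1) = -260*I*sqrt(7) ≈ -687.9*I)
2623 - m = 2623 - (-260)*I*sqrt(7) = 2623 + 260*I*sqrt(7)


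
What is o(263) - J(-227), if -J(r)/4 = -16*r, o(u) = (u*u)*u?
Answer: 18205975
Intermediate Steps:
o(u) = u³ (o(u) = u²*u = u³)
J(r) = 64*r (J(r) = -(-64)*r = 64*r)
o(263) - J(-227) = 263³ - 64*(-227) = 18191447 - 1*(-14528) = 18191447 + 14528 = 18205975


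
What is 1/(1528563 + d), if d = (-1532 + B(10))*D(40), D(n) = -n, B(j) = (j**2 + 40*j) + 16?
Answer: 1/1569203 ≈ 6.3727e-7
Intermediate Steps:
B(j) = 16 + j**2 + 40*j
d = 40640 (d = (-1532 + (16 + 10**2 + 40*10))*(-1*40) = (-1532 + (16 + 100 + 400))*(-40) = (-1532 + 516)*(-40) = -1016*(-40) = 40640)
1/(1528563 + d) = 1/(1528563 + 40640) = 1/1569203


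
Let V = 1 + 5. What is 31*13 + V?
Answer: 409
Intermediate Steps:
V = 6
31*13 + V = 31*13 + 6 = 403 + 6 = 409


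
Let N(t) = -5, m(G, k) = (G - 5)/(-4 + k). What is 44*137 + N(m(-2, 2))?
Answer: 6023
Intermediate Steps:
m(G, k) = (-5 + G)/(-4 + k)
44*137 + N(m(-2, 2)) = 44*137 - 5 = 6028 - 5 = 6023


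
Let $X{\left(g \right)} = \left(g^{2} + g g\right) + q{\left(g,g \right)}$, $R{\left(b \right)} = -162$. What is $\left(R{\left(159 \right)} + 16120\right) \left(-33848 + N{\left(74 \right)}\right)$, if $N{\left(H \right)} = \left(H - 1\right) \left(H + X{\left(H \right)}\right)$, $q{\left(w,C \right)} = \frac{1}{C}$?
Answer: $\frac{455263970767}{37} \approx 1.2304 \cdot 10^{10}$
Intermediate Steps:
$X{\left(g \right)} = \frac{1}{g} + 2 g^{2}$ ($X{\left(g \right)} = \left(g^{2} + g g\right) + \frac{1}{g} = \left(g^{2} + g^{2}\right) + \frac{1}{g} = 2 g^{2} + \frac{1}{g} = \frac{1}{g} + 2 g^{2}$)
$N{\left(H \right)} = \left(-1 + H\right) \left(H + \frac{1 + 2 H^{3}}{H}\right)$ ($N{\left(H \right)} = \left(H - 1\right) \left(H + \frac{1 + 2 H^{3}}{H}\right) = \left(-1 + H\right) \left(H + \frac{1 + 2 H^{3}}{H}\right)$)
$\left(R{\left(159 \right)} + 16120\right) \left(-33848 + N{\left(74 \right)}\right) = \left(-162 + 16120\right) \left(-33848 - \left(\frac{410627}{74} - 810448\right)\right) = 15958 \left(-33848 - - \frac{59562525}{74}\right) = 15958 \left(-33848 + \frac{59562525}{74}\right) = 15958 \cdot \frac{57057773}{74} = \frac{455263970767}{37}$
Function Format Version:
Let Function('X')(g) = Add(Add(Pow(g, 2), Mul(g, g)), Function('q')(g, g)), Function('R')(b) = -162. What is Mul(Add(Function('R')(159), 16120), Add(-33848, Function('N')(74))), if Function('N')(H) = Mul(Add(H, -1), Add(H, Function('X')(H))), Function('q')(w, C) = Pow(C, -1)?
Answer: Rational(455263970767, 37) ≈ 1.2304e+10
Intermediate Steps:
Function('X')(g) = Add(Pow(g, -1), Mul(2, Pow(g, 2))) (Function('X')(g) = Add(Add(Pow(g, 2), Mul(g, g)), Pow(g, -1)) = Add(Add(Pow(g, 2), Pow(g, 2)), Pow(g, -1)) = Add(Mul(2, Pow(g, 2)), Pow(g, -1)) = Add(Pow(g, -1), Mul(2, Pow(g, 2))))
Function('N')(H) = Mul(Add(-1, H), Add(H, Mul(Pow(H, -1), Add(1, Mul(2, Pow(H, 3)))))) (Function('N')(H) = Mul(Add(H, -1), Add(H, Mul(Pow(H, -1), Add(1, Mul(2, Pow(H, 3)))))) = Mul(Add(-1, H), Add(H, Mul(Pow(H, -1), Add(1, Mul(2, Pow(H, 3)))))))
Mul(Add(Function('R')(159), 16120), Add(-33848, Function('N')(74))) = Mul(Add(-162, 16120), Add(-33848, Add(1, Mul(-1, 74), Mul(-1, Pow(74, -1)), Mul(-1, Pow(74, 2)), Mul(2, Pow(74, 3))))) = Mul(15958, Add(-33848, Add(1, -74, Mul(-1, Rational(1, 74)), Mul(-1, 5476), Mul(2, 405224)))) = Mul(15958, Add(-33848, Add(1, -74, Rational(-1, 74), -5476, 810448))) = Mul(15958, Add(-33848, Rational(59562525, 74))) = Mul(15958, Rational(57057773, 74)) = Rational(455263970767, 37)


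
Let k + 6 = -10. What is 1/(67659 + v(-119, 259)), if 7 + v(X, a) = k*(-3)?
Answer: 1/67700 ≈ 1.4771e-5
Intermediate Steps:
k = -16 (k = -6 - 10 = -16)
v(X, a) = 41 (v(X, a) = -7 - 16*(-3) = -7 + 48 = 41)
1/(67659 + v(-119, 259)) = 1/(67659 + 41) = 1/67700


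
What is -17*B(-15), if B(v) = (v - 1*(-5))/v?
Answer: -34/3 ≈ -11.333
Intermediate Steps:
B(v) = (5 + v)/v (B(v) = (v + 5)/v = (5 + v)/v)
-17*B(-15) = -17*(5 - 15)/(-15) = -(-17)*(-10)/15 = -17*⅔ = -34/3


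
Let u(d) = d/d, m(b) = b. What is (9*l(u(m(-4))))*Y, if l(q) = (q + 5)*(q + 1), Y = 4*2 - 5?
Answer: 324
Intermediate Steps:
u(d) = 1
Y = 3 (Y = 8 - 5 = 3)
l(q) = (1 + q)*(5 + q) (l(q) = (5 + q)*(1 + q) = (1 + q)*(5 + q))
(9*l(u(m(-4))))*Y = (9*(5 + 1² + 6*1))*3 = (9*(5 + 1 + 6))*3 = (9*12)*3 = 108*3 = 324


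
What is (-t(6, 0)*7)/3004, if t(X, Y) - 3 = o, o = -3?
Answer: 0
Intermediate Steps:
t(X, Y) = 0 (t(X, Y) = 3 - 3 = 0)
(-t(6, 0)*7)/3004 = (-1*0*7)/3004 = (0*7)*(1/3004) = 0*(1/3004) = 0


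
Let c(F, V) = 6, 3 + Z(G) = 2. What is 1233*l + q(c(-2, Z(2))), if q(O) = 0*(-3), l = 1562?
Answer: 1925946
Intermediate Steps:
Z(G) = -1 (Z(G) = -3 + 2 = -1)
q(O) = 0
1233*l + q(c(-2, Z(2))) = 1233*1562 + 0 = 1925946 + 0 = 1925946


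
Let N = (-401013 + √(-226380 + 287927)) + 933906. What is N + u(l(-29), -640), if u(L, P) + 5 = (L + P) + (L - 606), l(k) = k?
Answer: 531584 + √61547 ≈ 5.3183e+5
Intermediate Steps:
N = 532893 + √61547 (N = (-401013 + √61547) + 933906 = 532893 + √61547 ≈ 5.3314e+5)
u(L, P) = -611 + P + 2*L (u(L, P) = -5 + ((L + P) + (L - 606)) = -5 + ((L + P) + (-606 + L)) = -5 + (-606 + P + 2*L) = -611 + P + 2*L)
N + u(l(-29), -640) = (532893 + √61547) + (-611 - 640 + 2*(-29)) = (532893 + √61547) + (-611 - 640 - 58) = (532893 + √61547) - 1309 = 531584 + √61547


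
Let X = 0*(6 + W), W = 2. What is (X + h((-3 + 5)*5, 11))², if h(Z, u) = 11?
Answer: 121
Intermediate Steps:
X = 0 (X = 0*(6 + 2) = 0*8 = 0)
(X + h((-3 + 5)*5, 11))² = (0 + 11)² = 11² = 121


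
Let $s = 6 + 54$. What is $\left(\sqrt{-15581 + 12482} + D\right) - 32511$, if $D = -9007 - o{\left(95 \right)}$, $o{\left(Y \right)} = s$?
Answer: $-41578 + i \sqrt{3099} \approx -41578.0 + 55.669 i$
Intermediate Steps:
$s = 60$
$o{\left(Y \right)} = 60$
$D = -9067$ ($D = -9007 - 60 = -9067$)
$\left(\sqrt{-15581 + 12482} + D\right) - 32511 = \left(\sqrt{-15581 + 12482} - 9067\right) - 32511 = \left(\sqrt{-3099} - 9067\right) - 32511 = \left(i \sqrt{3099} - 9067\right) - 32511 = \left(-9067 + i \sqrt{3099}\right) - 32511 = -41578 + i \sqrt{3099}$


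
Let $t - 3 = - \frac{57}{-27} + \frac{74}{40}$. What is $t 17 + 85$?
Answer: $\frac{36601}{180} \approx 203.34$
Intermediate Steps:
$t = \frac{1253}{180}$ ($t = 3 + \left(- \frac{57}{-27} + \frac{74}{40}\right) = 3 + \left(\left(-57\right) \left(- \frac{1}{27}\right) + 74 \cdot \frac{1}{40}\right) = 3 + \left(\frac{19}{9} + \frac{37}{20}\right) = 3 + \frac{713}{180} = \frac{1253}{180} \approx 6.9611$)
$t 17 + 85 = \frac{1253}{180} \cdot 17 + 85 = \frac{21301}{180} + 85 = \frac{36601}{180}$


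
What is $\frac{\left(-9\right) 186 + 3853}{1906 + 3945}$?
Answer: $\frac{2179}{5851} \approx 0.37242$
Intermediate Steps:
$\frac{\left(-9\right) 186 + 3853}{1906 + 3945} = \frac{-1674 + 3853}{5851} = 2179 \cdot \frac{1}{5851} = \frac{2179}{5851}$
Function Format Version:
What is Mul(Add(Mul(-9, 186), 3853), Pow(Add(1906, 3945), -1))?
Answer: Rational(2179, 5851) ≈ 0.37242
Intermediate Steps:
Mul(Add(Mul(-9, 186), 3853), Pow(Add(1906, 3945), -1)) = Mul(Add(-1674, 3853), Pow(5851, -1)) = Mul(2179, Rational(1, 5851)) = Rational(2179, 5851)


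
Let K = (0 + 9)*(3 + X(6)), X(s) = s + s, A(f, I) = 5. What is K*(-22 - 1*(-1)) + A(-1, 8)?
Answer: -2830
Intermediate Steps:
X(s) = 2*s
K = 135 (K = (0 + 9)*(3 + 2*6) = 9*(3 + 12) = 9*15 = 135)
K*(-22 - 1*(-1)) + A(-1, 8) = 135*(-22 - 1*(-1)) + 5 = 135*(-22 + 1) + 5 = 135*(-21) + 5 = -2835 + 5 = -2830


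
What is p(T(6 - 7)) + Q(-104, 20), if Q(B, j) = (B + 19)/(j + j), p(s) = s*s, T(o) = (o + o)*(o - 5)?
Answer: 1135/8 ≈ 141.88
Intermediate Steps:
T(o) = 2*o*(-5 + o) (T(o) = (2*o)*(-5 + o) = 2*o*(-5 + o))
p(s) = s**2
Q(B, j) = (19 + B)/(2*j) (Q(B, j) = (19 + B)/((2*j)) = (19 + B)*(1/(2*j)) = (19 + B)/(2*j))
p(T(6 - 7)) + Q(-104, 20) = (2*(6 - 7)*(-5 + (6 - 7)))**2 + (1/2)*(19 - 104)/20 = (2*(-1)*(-5 - 1))**2 + (1/2)*(1/20)*(-85) = (2*(-1)*(-6))**2 - 17/8 = 12**2 - 17/8 = 144 - 17/8 = 1135/8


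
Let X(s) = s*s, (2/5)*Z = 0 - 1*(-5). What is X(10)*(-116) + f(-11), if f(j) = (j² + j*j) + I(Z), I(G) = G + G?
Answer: -11333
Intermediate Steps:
Z = 25/2 (Z = 5*(0 - 1*(-5))/2 = 5*(0 + 5)/2 = (5/2)*5 = 25/2 ≈ 12.500)
I(G) = 2*G
X(s) = s²
f(j) = 25 + 2*j² (f(j) = (j² + j*j) + 2*(25/2) = (j² + j²) + 25 = 2*j² + 25 = 25 + 2*j²)
X(10)*(-116) + f(-11) = 10²*(-116) + (25 + 2*(-11)²) = 100*(-116) + (25 + 2*121) = -11600 + (25 + 242) = -11600 + 267 = -11333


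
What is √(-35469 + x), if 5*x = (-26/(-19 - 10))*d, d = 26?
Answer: I*√745637705/145 ≈ 188.32*I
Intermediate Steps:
x = 676/145 (x = ((-26/(-19 - 10))*26)/5 = ((-26/(-29))*26)/5 = (-1/29*(-26)*26)/5 = ((26/29)*26)/5 = (⅕)*(676/29) = 676/145 ≈ 4.6621)
√(-35469 + x) = √(-35469 + 676/145) = √(-5142329/145) = I*√745637705/145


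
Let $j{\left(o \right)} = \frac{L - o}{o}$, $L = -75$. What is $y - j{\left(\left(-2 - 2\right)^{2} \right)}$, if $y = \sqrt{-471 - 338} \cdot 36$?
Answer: $\frac{91}{16} + 36 i \sqrt{809} \approx 5.6875 + 1023.9 i$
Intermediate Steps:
$j{\left(o \right)} = \frac{-75 - o}{o}$
$y = 36 i \sqrt{809}$ ($y = \sqrt{-809} \cdot 36 = i \sqrt{809} \cdot 36 = 36 i \sqrt{809} \approx 1023.9 i$)
$y - j{\left(\left(-2 - 2\right)^{2} \right)} = 36 i \sqrt{809} - \frac{-75 - \left(-2 - 2\right)^{2}}{\left(-2 - 2\right)^{2}} = 36 i \sqrt{809} - \frac{-75 - \left(-4\right)^{2}}{\left(-4\right)^{2}} = 36 i \sqrt{809} - \frac{-75 - 16}{16} = 36 i \sqrt{809} - \frac{1}{16} \left(-91\right) = 36 i \sqrt{809} - - \frac{91}{16} = 36 i \sqrt{809} + \frac{91}{16} = \frac{91}{16} + 36 i \sqrt{809}$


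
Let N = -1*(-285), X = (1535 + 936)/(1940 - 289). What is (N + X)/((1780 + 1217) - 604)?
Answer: 473006/3950843 ≈ 0.11972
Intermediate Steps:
X = 2471/1651 ≈ 1.4967
N = 285
(N + X)/((1780 + 1217) - 604) = (285 + 2471/1651)/((1780 + 1217) - 604) = 473006/(1651*(2997 - 604)) = (473006/1651)/2393 = (473006/1651)*(1/2393) = 473006/3950843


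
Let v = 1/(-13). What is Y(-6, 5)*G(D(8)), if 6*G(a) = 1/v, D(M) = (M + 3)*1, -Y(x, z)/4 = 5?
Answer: 130/3 ≈ 43.333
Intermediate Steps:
Y(x, z) = -20 (Y(x, z) = -4*5 = -20)
D(M) = 3 + M (D(M) = (3 + M)*1 = 3 + M)
v = -1/13 ≈ -0.076923
G(a) = -13/6 (G(a) = 1/(6*(-1/13)) = (⅙)*(-13) = -13/6)
Y(-6, 5)*G(D(8)) = -20*(-13/6) = 130/3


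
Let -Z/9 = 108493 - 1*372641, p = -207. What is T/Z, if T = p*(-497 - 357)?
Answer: 9821/132074 ≈ 0.074360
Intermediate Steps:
Z = 2377332 (Z = -9*(108493 - 1*372641) = -9*(108493 - 372641) = -9*(-264148) = 2377332)
T = 176778 (T = -207*(-497 - 357) = -207*(-854) = 176778)
T/Z = 176778/2377332 = 176778*(1/2377332) = 9821/132074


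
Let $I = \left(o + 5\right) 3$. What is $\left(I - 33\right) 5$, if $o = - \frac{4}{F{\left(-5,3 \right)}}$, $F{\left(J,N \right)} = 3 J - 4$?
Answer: $- \frac{1650}{19} \approx -86.842$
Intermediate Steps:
$F{\left(J,N \right)} = -4 + 3 J$
$o = \frac{4}{19}$ ($o = - \frac{4}{-4 + 3 \left(-5\right)} = - \frac{4}{-4 - 15} = - \frac{4}{-19} = \left(-4\right) \left(- \frac{1}{19}\right) = \frac{4}{19} \approx 0.21053$)
$I = \frac{297}{19}$ ($I = \left(\frac{4}{19} + 5\right) 3 = \frac{99}{19} \cdot 3 = \frac{297}{19} \approx 15.632$)
$\left(I - 33\right) 5 = \left(\frac{297}{19} - 33\right) 5 = \left(- \frac{330}{19}\right) 5 = - \frac{1650}{19}$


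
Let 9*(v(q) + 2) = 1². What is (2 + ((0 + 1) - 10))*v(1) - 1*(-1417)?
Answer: 12872/9 ≈ 1430.2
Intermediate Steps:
v(q) = -17/9 (v(q) = -2 + (⅑)*1² = -2 + (⅑)*1 = -2 + ⅑ = -17/9)
(2 + ((0 + 1) - 10))*v(1) - 1*(-1417) = (2 + ((0 + 1) - 10))*(-17/9) - 1*(-1417) = (2 + (1 - 10))*(-17/9) + 1417 = (2 - 9)*(-17/9) + 1417 = -7*(-17/9) + 1417 = 119/9 + 1417 = 12872/9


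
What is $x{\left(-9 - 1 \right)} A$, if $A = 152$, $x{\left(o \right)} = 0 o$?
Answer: $0$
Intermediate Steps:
$x{\left(o \right)} = 0$
$x{\left(-9 - 1 \right)} A = 0 \cdot 152 = 0$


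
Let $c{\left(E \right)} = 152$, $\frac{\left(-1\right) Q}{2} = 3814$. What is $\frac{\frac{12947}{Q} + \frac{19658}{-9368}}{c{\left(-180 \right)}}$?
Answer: $- \frac{4238105}{169715372} \approx -0.024972$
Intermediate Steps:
$Q = -7628$ ($Q = \left(-2\right) 3814 = -7628$)
$\frac{\frac{12947}{Q} + \frac{19658}{-9368}}{c{\left(-180 \right)}} = \frac{\frac{12947}{-7628} + \frac{19658}{-9368}}{152} = \left(12947 \left(- \frac{1}{7628}\right) + 19658 \left(- \frac{1}{9368}\right)\right) \frac{1}{152} = \left(- \frac{12947}{7628} - \frac{9829}{4684}\right) \frac{1}{152} = \left(- \frac{8476210}{2233097}\right) \frac{1}{152} = - \frac{4238105}{169715372}$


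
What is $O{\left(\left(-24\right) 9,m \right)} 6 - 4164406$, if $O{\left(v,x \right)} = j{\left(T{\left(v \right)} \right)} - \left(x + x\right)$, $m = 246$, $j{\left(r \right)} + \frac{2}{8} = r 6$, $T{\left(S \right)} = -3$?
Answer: $- \frac{8334935}{2} \approx -4.1675 \cdot 10^{6}$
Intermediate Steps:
$j{\left(r \right)} = - \frac{1}{4} + 6 r$ ($j{\left(r \right)} = - \frac{1}{4} + r 6 = - \frac{1}{4} + 6 r$)
$O{\left(v,x \right)} = - \frac{73}{4} - 2 x$ ($O{\left(v,x \right)} = \left(- \frac{1}{4} + 6 \left(-3\right)\right) - \left(x + x\right) = \left(- \frac{1}{4} - 18\right) - 2 x = - \frac{73}{4} - 2 x$)
$O{\left(\left(-24\right) 9,m \right)} 6 - 4164406 = \left(- \frac{73}{4} - 492\right) 6 - 4164406 = \left(- \frac{2041}{4}\right) 6 - 4164406 = - \frac{6123}{2} - 4164406 = - \frac{8334935}{2}$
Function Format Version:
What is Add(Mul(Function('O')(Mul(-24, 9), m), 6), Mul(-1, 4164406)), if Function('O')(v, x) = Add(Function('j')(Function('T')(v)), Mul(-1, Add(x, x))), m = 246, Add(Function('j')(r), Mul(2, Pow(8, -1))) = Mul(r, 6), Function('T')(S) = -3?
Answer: Rational(-8334935, 2) ≈ -4.1675e+6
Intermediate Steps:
Function('j')(r) = Add(Rational(-1, 4), Mul(6, r)) (Function('j')(r) = Add(Rational(-1, 4), Mul(r, 6)) = Add(Rational(-1, 4), Mul(6, r)))
Function('O')(v, x) = Add(Rational(-73, 4), Mul(-2, x)) (Function('O')(v, x) = Add(Add(Rational(-1, 4), Mul(6, -3)), Mul(-1, Add(x, x))) = Add(Add(Rational(-1, 4), -18), Mul(-1, Mul(2, x))) = Add(Rational(-73, 4), Mul(-2, x)))
Add(Mul(Function('O')(Mul(-24, 9), m), 6), Mul(-1, 4164406)) = Add(Mul(Add(Rational(-73, 4), Mul(-2, 246)), 6), Mul(-1, 4164406)) = Add(Mul(Add(Rational(-73, 4), -492), 6), -4164406) = Add(Mul(Rational(-2041, 4), 6), -4164406) = Add(Rational(-6123, 2), -4164406) = Rational(-8334935, 2)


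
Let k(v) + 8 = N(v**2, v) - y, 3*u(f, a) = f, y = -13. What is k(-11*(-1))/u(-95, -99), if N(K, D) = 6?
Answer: -33/95 ≈ -0.34737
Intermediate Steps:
u(f, a) = f/3
k(v) = 11 (k(v) = -8 + (6 - 1*(-13)) = -8 + (6 + 13) = -8 + 19 = 11)
k(-11*(-1))/u(-95, -99) = 11/(((1/3)*(-95))) = 11/(-95/3) = 11*(-3/95) = -33/95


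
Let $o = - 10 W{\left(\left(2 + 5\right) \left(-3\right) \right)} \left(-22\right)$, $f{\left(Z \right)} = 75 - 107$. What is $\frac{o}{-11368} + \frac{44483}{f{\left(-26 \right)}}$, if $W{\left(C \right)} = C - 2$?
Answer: $- \frac{63190103}{45472} \approx -1389.6$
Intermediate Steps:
$f{\left(Z \right)} = -32$
$W{\left(C \right)} = -2 + C$ ($W{\left(C \right)} = C - 2 = -2 + C$)
$o = -5060$ ($o = - 10 \left(-2 + \left(2 + 5\right) \left(-3\right)\right) \left(-22\right) = - 10 \left(-2 + 7 \left(-3\right)\right) \left(-22\right) = - 10 \left(-2 - 21\right) \left(-22\right) = \left(-10\right) \left(-23\right) \left(-22\right) = 230 \left(-22\right) = -5060$)
$\frac{o}{-11368} + \frac{44483}{f{\left(-26 \right)}} = - \frac{5060}{-11368} + \frac{44483}{-32} = \left(-5060\right) \left(- \frac{1}{11368}\right) + 44483 \left(- \frac{1}{32}\right) = \frac{1265}{2842} - \frac{44483}{32} = - \frac{63190103}{45472}$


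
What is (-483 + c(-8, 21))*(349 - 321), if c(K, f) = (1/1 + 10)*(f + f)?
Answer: -588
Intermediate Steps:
c(K, f) = 22*f (c(K, f) = (1 + 10)*(2*f) = 11*(2*f) = 22*f)
(-483 + c(-8, 21))*(349 - 321) = (-483 + 22*21)*(349 - 321) = (-483 + 462)*28 = -21*28 = -588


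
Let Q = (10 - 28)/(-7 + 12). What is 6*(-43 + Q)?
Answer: -1398/5 ≈ -279.60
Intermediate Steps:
Q = -18/5 ≈ -3.6000
6*(-43 + Q) = 6*(-43 - 18/5) = 6*(-233/5) = -1398/5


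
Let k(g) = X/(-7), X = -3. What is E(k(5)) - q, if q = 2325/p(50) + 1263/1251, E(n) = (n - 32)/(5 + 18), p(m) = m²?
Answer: -22237541/6713700 ≈ -3.3123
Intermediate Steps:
k(g) = 3/7 (k(g) = -3/(-7) = -3*(-⅐) = 3/7)
E(n) = -32/23 + n/23 (E(n) = (-32 + n)/23 = (-32 + n)*(1/23) = -32/23 + n/23)
q = 80881/41700 (q = 2325/(50²) + 1263/1251 = 2325/2500 + 1263*(1/1251) = 2325*(1/2500) + 421/417 = 93/100 + 421/417 = 80881/41700 ≈ 1.9396)
E(k(5)) - q = (-32/23 + (1/23)*(3/7)) - 1*80881/41700 = (-32/23 + 3/161) - 80881/41700 = -221/161 - 80881/41700 = -22237541/6713700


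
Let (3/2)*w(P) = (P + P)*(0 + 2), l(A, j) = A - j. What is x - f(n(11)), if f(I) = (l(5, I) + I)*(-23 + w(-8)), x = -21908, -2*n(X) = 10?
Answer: -65059/3 ≈ -21686.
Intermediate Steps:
n(X) = -5 (n(X) = -1/2*10 = -5)
w(P) = 8*P/3 (w(P) = 2*((P + P)*(0 + 2))/3 = 2*((2*P)*2)/3 = 2*(4*P)/3 = 8*P/3)
f(I) = -665/3 (f(I) = ((5 - I) + I)*(-23 + (8/3)*(-8)) = 5*(-23 - 64/3) = 5*(-133/3) = -665/3)
x - f(n(11)) = -21908 - 1*(-665/3) = -21908 + 665/3 = -65059/3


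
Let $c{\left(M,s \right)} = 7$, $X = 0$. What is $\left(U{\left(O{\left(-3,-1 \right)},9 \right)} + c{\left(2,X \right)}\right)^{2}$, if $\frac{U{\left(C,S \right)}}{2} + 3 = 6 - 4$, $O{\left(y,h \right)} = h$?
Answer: $25$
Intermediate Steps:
$U{\left(C,S \right)} = -2$ ($U{\left(C,S \right)} = -6 + 2 \left(6 - 4\right) = -6 + 2 \cdot 2 = -6 + 4 = -2$)
$\left(U{\left(O{\left(-3,-1 \right)},9 \right)} + c{\left(2,X \right)}\right)^{2} = \left(-2 + 7\right)^{2} = 5^{2} = 25$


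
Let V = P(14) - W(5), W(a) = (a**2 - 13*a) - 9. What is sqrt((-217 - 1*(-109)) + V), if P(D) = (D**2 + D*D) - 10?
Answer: sqrt(323) ≈ 17.972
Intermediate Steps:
P(D) = -10 + 2*D**2 (P(D) = (D**2 + D**2) - 10 = 2*D**2 - 10 = -10 + 2*D**2)
W(a) = -9 + a**2 - 13*a
V = 431 (V = (-10 + 2*14**2) - (-9 + 5**2 - 13*5) = (-10 + 2*196) - (-9 + 25 - 65) = (-10 + 392) - 1*(-49) = 382 + 49 = 431)
sqrt((-217 - 1*(-109)) + V) = sqrt((-217 - 1*(-109)) + 431) = sqrt((-217 + 109) + 431) = sqrt(-108 + 431) = sqrt(323)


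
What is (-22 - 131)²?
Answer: 23409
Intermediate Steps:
(-22 - 131)² = (-153)² = 23409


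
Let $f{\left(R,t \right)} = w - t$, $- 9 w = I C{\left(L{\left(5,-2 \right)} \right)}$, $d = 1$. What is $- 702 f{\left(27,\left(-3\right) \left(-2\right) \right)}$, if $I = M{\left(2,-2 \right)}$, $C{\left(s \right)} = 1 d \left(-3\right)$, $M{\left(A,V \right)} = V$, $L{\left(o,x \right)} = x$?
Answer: $4680$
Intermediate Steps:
$C{\left(s \right)} = -3$ ($C{\left(s \right)} = 1 \cdot 1 \left(-3\right) = 1 \left(-3\right) = -3$)
$I = -2$
$w = - \frac{2}{3}$ ($w = - \frac{\left(-2\right) \left(-3\right)}{9} = \left(- \frac{1}{9}\right) 6 = - \frac{2}{3} \approx -0.66667$)
$f{\left(R,t \right)} = - \frac{2}{3} - t$
$- 702 f{\left(27,\left(-3\right) \left(-2\right) \right)} = - 702 \left(- \frac{2}{3} - \left(-3\right) \left(-2\right)\right) = - 702 \left(- \frac{2}{3} - 6\right) = \left(-702\right) \left(- \frac{20}{3}\right) = 4680$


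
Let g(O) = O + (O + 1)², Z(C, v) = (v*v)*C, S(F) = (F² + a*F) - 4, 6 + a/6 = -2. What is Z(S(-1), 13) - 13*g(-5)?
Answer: 7462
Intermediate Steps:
a = -48 (a = -36 + 6*(-2) = -36 - 12 = -48)
S(F) = -4 + F² - 48*F (S(F) = (F² - 48*F) - 4 = -4 + F² - 48*F)
Z(C, v) = C*v² (Z(C, v) = v²*C = C*v²)
g(O) = O + (1 + O)²
Z(S(-1), 13) - 13*g(-5) = (-4 + (-1)² - 48*(-1))*13² - 13*(-5 + (1 - 5)²) = (-4 + 1 + 48)*169 - 13*(-5 + (-4)²) = 45*169 - 13*(-5 + 16) = 7605 - 13*11 = 7605 - 143 = 7462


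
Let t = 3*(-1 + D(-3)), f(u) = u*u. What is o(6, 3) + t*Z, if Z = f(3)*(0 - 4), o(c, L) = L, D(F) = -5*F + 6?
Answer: -2157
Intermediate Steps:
D(F) = 6 - 5*F
f(u) = u²
Z = -36 (Z = 3²*(0 - 4) = 9*(-4) = -36)
t = 60 (t = 3*(-1 + (6 - 5*(-3))) = 3*(-1 + (6 + 15)) = 3*(-1 + 21) = 3*20 = 60)
o(6, 3) + t*Z = 3 + 60*(-36) = 3 - 2160 = -2157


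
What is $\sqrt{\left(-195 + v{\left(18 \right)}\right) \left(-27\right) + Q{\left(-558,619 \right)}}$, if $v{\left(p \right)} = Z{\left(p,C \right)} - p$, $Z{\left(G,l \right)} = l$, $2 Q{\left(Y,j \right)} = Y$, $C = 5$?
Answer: $3 \sqrt{593} \approx 73.055$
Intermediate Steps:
$Q{\left(Y,j \right)} = \frac{Y}{2}$
$v{\left(p \right)} = 5 - p$
$\sqrt{\left(-195 + v{\left(18 \right)}\right) \left(-27\right) + Q{\left(-558,619 \right)}} = \sqrt{\left(-195 + \left(5 - 18\right)\right) \left(-27\right) + \frac{1}{2} \left(-558\right)} = \sqrt{\left(-195 + \left(5 - 18\right)\right) \left(-27\right) - 279} = \sqrt{\left(-195 - 13\right) \left(-27\right) - 279} = \sqrt{\left(-208\right) \left(-27\right) - 279} = \sqrt{5616 - 279} = \sqrt{5337} = 3 \sqrt{593}$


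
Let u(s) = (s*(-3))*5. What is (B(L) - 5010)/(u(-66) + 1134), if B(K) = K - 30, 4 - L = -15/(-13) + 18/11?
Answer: -720547/303732 ≈ -2.3723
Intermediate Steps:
u(s) = -15*s (u(s) = -3*s*5 = -15*s)
L = 173/143 (L = 4 - (-15/(-13) + 18/11) = 4 - (-15*(-1/13) + 18*(1/11)) = 4 - (15/13 + 18/11) = 4 - 1*399/143 = 4 - 399/143 = 173/143 ≈ 1.2098)
B(K) = -30 + K
(B(L) - 5010)/(u(-66) + 1134) = ((-30 + 173/143) - 5010)/(-15*(-66) + 1134) = (-4117/143 - 5010)/(990 + 1134) = -720547/143/2124 = -720547/143*1/2124 = -720547/303732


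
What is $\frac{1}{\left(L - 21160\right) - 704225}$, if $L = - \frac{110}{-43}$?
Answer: $- \frac{43}{31191445} \approx -1.3786 \cdot 10^{-6}$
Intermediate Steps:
$L = \frac{110}{43}$ ($L = \left(-110\right) \left(- \frac{1}{43}\right) = \frac{110}{43} \approx 2.5581$)
$\frac{1}{\left(L - 21160\right) - 704225} = \frac{1}{\left(\frac{110}{43} - 21160\right) - 704225} = \frac{1}{- \frac{909770}{43} - 704225} = \frac{1}{- \frac{31191445}{43}} = - \frac{43}{31191445}$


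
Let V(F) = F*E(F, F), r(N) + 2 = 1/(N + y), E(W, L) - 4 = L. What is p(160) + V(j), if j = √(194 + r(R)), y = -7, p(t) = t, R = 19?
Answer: 4225/12 + 2*√6915/3 ≈ 407.52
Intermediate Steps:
E(W, L) = 4 + L
r(N) = -2 + 1/(-7 + N) (r(N) = -2 + 1/(N - 7) = -2 + 1/(-7 + N))
j = √6915/6 (j = √(194 + (15 - 2*19)/(-7 + 19)) = √(194 + (15 - 38)/12) = √(194 + (1/12)*(-23)) = √(194 - 23/12) = √(2305/12) = √6915/6 ≈ 13.859)
V(F) = F*(4 + F)
p(160) + V(j) = 160 + (√6915/6)*(4 + √6915/6) = 160 + √6915*(4 + √6915/6)/6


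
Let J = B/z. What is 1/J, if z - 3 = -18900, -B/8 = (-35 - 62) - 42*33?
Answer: -18897/11864 ≈ -1.5928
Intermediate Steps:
B = 11864 (B = -8*((-35 - 62) - 42*33) = -8*(-97 - 1386) = -8*(-1483) = 11864)
z = -18897 (z = 3 - 18900 = -18897)
J = -11864/18897 (J = 11864/(-18897) = 11864*(-1/18897) = -11864/18897 ≈ -0.62782)
1/J = 1/(-11864/18897) = -18897/11864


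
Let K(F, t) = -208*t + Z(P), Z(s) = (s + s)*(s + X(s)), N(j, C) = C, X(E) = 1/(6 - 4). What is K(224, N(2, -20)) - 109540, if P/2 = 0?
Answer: -105380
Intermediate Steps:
P = 0 (P = 2*0 = 0)
X(E) = ½ (X(E) = 1/2 = ½)
Z(s) = 2*s*(½ + s) (Z(s) = (s + s)*(s + ½) = (2*s)*(½ + s) = 2*s*(½ + s))
K(F, t) = -208*t (K(F, t) = -208*t + 0*(1 + 2*0) = -208*t + 0*(1 + 0) = -208*t + 0*1 = -208*t + 0 = -208*t)
K(224, N(2, -20)) - 109540 = -208*(-20) - 109540 = 4160 - 109540 = -105380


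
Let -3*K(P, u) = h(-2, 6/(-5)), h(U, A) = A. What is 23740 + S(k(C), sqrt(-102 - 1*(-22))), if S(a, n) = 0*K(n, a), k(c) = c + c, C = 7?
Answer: 23740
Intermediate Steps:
K(P, u) = 2/5 (K(P, u) = -2/(-5) = -2*(-1)/5 = -1/3*(-6/5) = 2/5)
k(c) = 2*c
S(a, n) = 0 (S(a, n) = 0*(2/5) = 0)
23740 + S(k(C), sqrt(-102 - 1*(-22))) = 23740 + 0 = 23740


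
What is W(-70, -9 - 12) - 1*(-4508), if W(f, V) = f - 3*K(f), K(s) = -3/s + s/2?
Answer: 318001/70 ≈ 4542.9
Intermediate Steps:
K(s) = s/2 - 3/s (K(s) = -3/s + s*(½) = -3/s + s/2 = s/2 - 3/s)
W(f, V) = 9/f - f/2 (W(f, V) = f - 3*(f/2 - 3/f) = f + (9/f - 3*f/2) = 9/f - f/2)
W(-70, -9 - 12) - 1*(-4508) = (9/(-70) - ½*(-70)) - 1*(-4508) = (9*(-1/70) + 35) + 4508 = (-9/70 + 35) + 4508 = 2441/70 + 4508 = 318001/70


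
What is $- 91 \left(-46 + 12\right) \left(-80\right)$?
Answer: $-247520$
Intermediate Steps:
$- 91 \left(-46 + 12\right) \left(-80\right) = \left(-91\right) \left(-34\right) \left(-80\right) = 3094 \left(-80\right) = -247520$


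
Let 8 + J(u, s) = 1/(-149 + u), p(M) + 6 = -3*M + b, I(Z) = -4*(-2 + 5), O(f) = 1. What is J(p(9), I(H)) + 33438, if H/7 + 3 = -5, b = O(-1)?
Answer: 6050829/181 ≈ 33430.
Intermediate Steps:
b = 1
H = -56 (H = -21 + 7*(-5) = -21 - 35 = -56)
I(Z) = -12 (I(Z) = -4*3 = -12)
p(M) = -5 - 3*M (p(M) = -6 + (-3*M + 1) = -6 + (1 - 3*M) = -5 - 3*M)
J(u, s) = -8 + 1/(-149 + u)
J(p(9), I(H)) + 33438 = (1193 - 8*(-5 - 3*9))/(-149 + (-5 - 3*9)) + 33438 = (1193 - 8*(-5 - 27))/(-149 + (-5 - 27)) + 33438 = (1193 - 8*(-32))/(-149 - 32) + 33438 = (1193 + 256)/(-181) + 33438 = -1/181*1449 + 33438 = -1449/181 + 33438 = 6050829/181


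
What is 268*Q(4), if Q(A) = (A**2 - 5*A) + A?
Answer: 0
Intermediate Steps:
Q(A) = A**2 - 4*A
268*Q(4) = 268*(4*(-4 + 4)) = 268*(4*0) = 268*0 = 0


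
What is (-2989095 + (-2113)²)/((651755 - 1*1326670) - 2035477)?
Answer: -737837/1355196 ≈ -0.54445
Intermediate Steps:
(-2989095 + (-2113)²)/((651755 - 1*1326670) - 2035477) = (-2989095 + 4464769)/((651755 - 1326670) - 2035477) = 1475674/(-674915 - 2035477) = 1475674/(-2710392) = 1475674*(-1/2710392) = -737837/1355196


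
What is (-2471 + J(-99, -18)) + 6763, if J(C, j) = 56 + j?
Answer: 4330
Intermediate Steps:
(-2471 + J(-99, -18)) + 6763 = (-2471 + (56 - 18)) + 6763 = (-2471 + 38) + 6763 = -2433 + 6763 = 4330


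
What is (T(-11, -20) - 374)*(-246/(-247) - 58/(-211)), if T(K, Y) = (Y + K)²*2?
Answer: 102527136/52117 ≈ 1967.3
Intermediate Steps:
T(K, Y) = 2*(K + Y)² (T(K, Y) = (K + Y)²*2 = 2*(K + Y)²)
(T(-11, -20) - 374)*(-246/(-247) - 58/(-211)) = (2*(-11 - 20)² - 374)*(-246/(-247) - 58/(-211)) = (2*(-31)² - 374)*(-246*(-1/247) - 58*(-1/211)) = (2*961 - 374)*(246/247 + 58/211) = (1922 - 374)*(66232/52117) = 1548*(66232/52117) = 102527136/52117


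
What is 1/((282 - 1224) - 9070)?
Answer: -1/10012 ≈ -9.9880e-5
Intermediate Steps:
1/((282 - 1224) - 9070) = 1/(-942 - 9070) = 1/(-10012) = -1/10012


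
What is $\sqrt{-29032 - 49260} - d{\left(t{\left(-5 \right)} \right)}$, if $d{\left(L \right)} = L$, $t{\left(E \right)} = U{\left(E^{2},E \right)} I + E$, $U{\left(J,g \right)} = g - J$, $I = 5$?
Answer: $155 + 46 i \sqrt{37} \approx 155.0 + 279.81 i$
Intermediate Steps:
$t{\left(E \right)} = - 5 E^{2} + 6 E$ ($t{\left(E \right)} = \left(E - E^{2}\right) 5 + E = \left(- 5 E^{2} + 5 E\right) + E = - 5 E^{2} + 6 E$)
$\sqrt{-29032 - 49260} - d{\left(t{\left(-5 \right)} \right)} = \sqrt{-29032 - 49260} - - 5 \left(6 - -25\right) = \sqrt{-29032 - 49260} - - 5 \left(6 + 25\right) = \sqrt{-78292} - \left(-5\right) 31 = 46 i \sqrt{37} - -155 = 46 i \sqrt{37} + 155 = 155 + 46 i \sqrt{37}$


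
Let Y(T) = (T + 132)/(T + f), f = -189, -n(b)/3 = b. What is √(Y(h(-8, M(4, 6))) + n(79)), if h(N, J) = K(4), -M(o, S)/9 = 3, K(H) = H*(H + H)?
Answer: I*√5867561/157 ≈ 15.429*I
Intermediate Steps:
n(b) = -3*b
K(H) = 2*H² (K(H) = H*(2*H) = 2*H²)
M(o, S) = -27 (M(o, S) = -9*3 = -27)
h(N, J) = 32 (h(N, J) = 2*4² = 2*16 = 32)
Y(T) = (132 + T)/(-189 + T) (Y(T) = (T + 132)/(T - 189) = (132 + T)/(-189 + T))
√(Y(h(-8, M(4, 6))) + n(79)) = √((132 + 32)/(-189 + 32) - 3*79) = √(164/(-157) - 237) = √(-1/157*164 - 237) = √(-164/157 - 237) = √(-37373/157) = I*√5867561/157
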